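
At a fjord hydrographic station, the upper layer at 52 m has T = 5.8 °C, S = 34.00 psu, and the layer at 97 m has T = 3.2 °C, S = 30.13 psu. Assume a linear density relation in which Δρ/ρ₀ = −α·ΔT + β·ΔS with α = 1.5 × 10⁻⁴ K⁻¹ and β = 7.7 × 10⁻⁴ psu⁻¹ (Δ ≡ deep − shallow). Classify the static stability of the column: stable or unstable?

ΔT = 3.2 − 5.8 = -2.6 K and ΔS = 30.13 − 34.00 = -3.87 psu (deep − shallow).
−αΔT = 3.90 × 10⁻⁴; βΔS = -2.9799 × 10⁻³; sum Δρ/ρ₀ = -2.5899 × 10⁻³.
Δρ/ρ₀ < 0, so Δρ < 0: deeper water is lighter → statically unstable; the column would overturn.

unstable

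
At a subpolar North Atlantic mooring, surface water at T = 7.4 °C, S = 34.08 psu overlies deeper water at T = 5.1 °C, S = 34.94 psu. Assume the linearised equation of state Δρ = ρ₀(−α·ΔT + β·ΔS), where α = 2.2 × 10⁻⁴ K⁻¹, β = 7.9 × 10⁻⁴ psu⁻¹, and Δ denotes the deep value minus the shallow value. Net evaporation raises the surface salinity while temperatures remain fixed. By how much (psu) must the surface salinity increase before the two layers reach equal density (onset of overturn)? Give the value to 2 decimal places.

Neutral buoyancy requires −α(T_deep − T_surf) + β(S_deep − S_surf′) = 0.
S_surf′ = S_deep − (α/β)·ΔT = 34.94 − (2.2 × 10⁻⁴/7.9 × 10⁻⁴)·(-2.3) = 35.5805 psu.
Increase required: 35.5805 − 34.08 = 1.5005 psu.

1.50 psu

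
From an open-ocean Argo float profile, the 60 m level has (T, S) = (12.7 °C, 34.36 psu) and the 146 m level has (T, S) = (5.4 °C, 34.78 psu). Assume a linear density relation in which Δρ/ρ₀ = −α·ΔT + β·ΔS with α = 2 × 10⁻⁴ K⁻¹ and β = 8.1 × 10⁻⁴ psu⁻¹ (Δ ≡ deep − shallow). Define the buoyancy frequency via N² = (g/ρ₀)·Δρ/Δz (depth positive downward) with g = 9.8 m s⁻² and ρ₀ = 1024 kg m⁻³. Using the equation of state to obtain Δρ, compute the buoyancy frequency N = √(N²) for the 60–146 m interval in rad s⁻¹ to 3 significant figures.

ΔT = -7.3 K, ΔS = +0.42 psu (deep − shallow).
Δρ/ρ₀ = −αΔT + βΔS = 1.46 × 10⁻³ + 3.402 × 10⁻⁴ = 1.8002 × 10⁻³, so Δρ ≈ 1.843 kg m⁻³.
N² = (g/ρ₀)·Δρ/Δz = g·(Δρ/ρ₀)/Δz = 9.8 × 1.8002 × 10⁻³ / 86 = 2.0514 × 10⁻⁴ s⁻².
N = √(2.0514 × 10⁻⁴) = 0.014323 rad s⁻¹ ≈ 0.0143 rad s⁻¹.

0.0143 rad s⁻¹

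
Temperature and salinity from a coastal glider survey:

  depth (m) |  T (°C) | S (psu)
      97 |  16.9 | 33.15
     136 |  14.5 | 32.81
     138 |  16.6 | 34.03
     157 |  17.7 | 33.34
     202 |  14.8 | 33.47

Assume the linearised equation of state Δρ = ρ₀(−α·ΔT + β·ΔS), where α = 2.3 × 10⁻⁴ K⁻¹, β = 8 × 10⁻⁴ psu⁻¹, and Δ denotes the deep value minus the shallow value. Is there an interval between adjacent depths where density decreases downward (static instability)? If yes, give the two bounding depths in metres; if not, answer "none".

138–157 m

Evaluate Δρ/ρ₀ = −αΔT + βΔS across each adjacent pair:
  97–136 m: −αΔT+βΔS = −(2.3 × 10⁻⁴)(-2.4)+(8 × 10⁻⁴)(-0.34) = 2.8 × 10⁻⁴ → stable
  136–138 m: −αΔT+βΔS = −(2.3 × 10⁻⁴)(+2.1)+(8 × 10⁻⁴)(+1.22) = 4.9 × 10⁻⁴ → stable
  138–157 m: −αΔT+βΔS = −(2.3 × 10⁻⁴)(+1.1)+(8 × 10⁻⁴)(-0.69) = -8.0 × 10⁻⁴ → UNSTABLE
  157–202 m: −αΔT+βΔS = −(2.3 × 10⁻⁴)(-2.9)+(8 × 10⁻⁴)(+0.13) = 7.7 × 10⁻⁴ → stable
The 138–157 m interval has Δρ < 0: lighter water underlies denser water.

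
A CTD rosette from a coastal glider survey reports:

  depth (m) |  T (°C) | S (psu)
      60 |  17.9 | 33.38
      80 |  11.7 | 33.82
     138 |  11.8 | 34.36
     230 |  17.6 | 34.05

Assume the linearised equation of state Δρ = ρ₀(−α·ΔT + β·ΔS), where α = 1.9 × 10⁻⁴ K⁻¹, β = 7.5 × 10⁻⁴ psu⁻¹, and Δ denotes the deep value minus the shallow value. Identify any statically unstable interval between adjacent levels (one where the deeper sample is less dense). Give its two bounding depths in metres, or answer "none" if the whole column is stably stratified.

138–230 m

Evaluate Δρ/ρ₀ = −αΔT + βΔS across each adjacent pair:
  60–80 m: −αΔT+βΔS = −(1.9 × 10⁻⁴)(-6.2)+(7.5 × 10⁻⁴)(+0.44) = 1.5 × 10⁻³ → stable
  80–138 m: −αΔT+βΔS = −(1.9 × 10⁻⁴)(+0.1)+(7.5 × 10⁻⁴)(+0.54) = 3.9 × 10⁻⁴ → stable
  138–230 m: −αΔT+βΔS = −(1.9 × 10⁻⁴)(+5.8)+(7.5 × 10⁻⁴)(-0.31) = -1.3 × 10⁻³ → UNSTABLE
The 138–230 m interval has Δρ < 0: lighter water underlies denser water.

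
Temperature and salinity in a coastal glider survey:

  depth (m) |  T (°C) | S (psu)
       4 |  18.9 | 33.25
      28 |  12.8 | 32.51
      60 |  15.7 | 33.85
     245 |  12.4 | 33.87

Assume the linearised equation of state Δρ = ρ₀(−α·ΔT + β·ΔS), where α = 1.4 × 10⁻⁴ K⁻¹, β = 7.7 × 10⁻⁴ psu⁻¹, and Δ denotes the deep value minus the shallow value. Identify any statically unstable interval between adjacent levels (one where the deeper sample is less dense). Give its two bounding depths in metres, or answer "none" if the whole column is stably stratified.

Evaluate Δρ/ρ₀ = −αΔT + βΔS across each adjacent pair:
  4–28 m: −αΔT+βΔS = −(1.4 × 10⁻⁴)(-6.1)+(7.7 × 10⁻⁴)(-0.74) = 2.8 × 10⁻⁴ → stable
  28–60 m: −αΔT+βΔS = −(1.4 × 10⁻⁴)(+2.9)+(7.7 × 10⁻⁴)(+1.34) = 6.3 × 10⁻⁴ → stable
  60–245 m: −αΔT+βΔS = −(1.4 × 10⁻⁴)(-3.3)+(7.7 × 10⁻⁴)(+0.02) = 4.8 × 10⁻⁴ → stable
Every interval has Δρ > 0: the column is stably stratified throughout.

none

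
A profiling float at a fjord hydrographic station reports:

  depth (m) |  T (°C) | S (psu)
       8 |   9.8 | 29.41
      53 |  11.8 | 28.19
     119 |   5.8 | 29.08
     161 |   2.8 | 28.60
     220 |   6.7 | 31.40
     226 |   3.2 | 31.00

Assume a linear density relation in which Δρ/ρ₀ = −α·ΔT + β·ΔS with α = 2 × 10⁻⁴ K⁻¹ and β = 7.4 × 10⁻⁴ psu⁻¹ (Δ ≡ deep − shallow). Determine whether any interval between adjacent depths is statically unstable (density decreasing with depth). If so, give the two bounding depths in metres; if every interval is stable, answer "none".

8–53 m

Evaluate Δρ/ρ₀ = −αΔT + βΔS across each adjacent pair:
  8–53 m: −αΔT+βΔS = −(2 × 10⁻⁴)(+2.0)+(7.4 × 10⁻⁴)(-1.22) = -1.3 × 10⁻³ → UNSTABLE
  53–119 m: −αΔT+βΔS = −(2 × 10⁻⁴)(-6.0)+(7.4 × 10⁻⁴)(+0.89) = 1.9 × 10⁻³ → stable
  119–161 m: −αΔT+βΔS = −(2 × 10⁻⁴)(-3.0)+(7.4 × 10⁻⁴)(-0.48) = 2.4 × 10⁻⁴ → stable
  161–220 m: −αΔT+βΔS = −(2 × 10⁻⁴)(+3.9)+(7.4 × 10⁻⁴)(+2.80) = 1.3 × 10⁻³ → stable
  220–226 m: −αΔT+βΔS = −(2 × 10⁻⁴)(-3.5)+(7.4 × 10⁻⁴)(-0.40) = 4.0 × 10⁻⁴ → stable
The 8–53 m interval has Δρ < 0: lighter water underlies denser water.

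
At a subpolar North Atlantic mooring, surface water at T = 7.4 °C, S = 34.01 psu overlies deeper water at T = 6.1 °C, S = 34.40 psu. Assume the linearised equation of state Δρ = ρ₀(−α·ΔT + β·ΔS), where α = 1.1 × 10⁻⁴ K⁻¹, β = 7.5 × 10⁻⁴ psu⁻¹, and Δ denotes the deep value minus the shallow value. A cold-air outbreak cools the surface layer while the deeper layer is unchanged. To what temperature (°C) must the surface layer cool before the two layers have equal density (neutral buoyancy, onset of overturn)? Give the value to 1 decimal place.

3.4 °C

Neutral buoyancy requires Δρ = 0, i.e. −α(T_deep − T_surf′) + β(S_deep − S_surf) = 0.
T_surf′ = T_deep − (β/α)·ΔS = 6.1 − (7.5 × 10⁻⁴/1.1 × 10⁻⁴)·(+0.39) = 3.441 °C.
Cooling required: 7.4 − (3.441) = 3.959 °C.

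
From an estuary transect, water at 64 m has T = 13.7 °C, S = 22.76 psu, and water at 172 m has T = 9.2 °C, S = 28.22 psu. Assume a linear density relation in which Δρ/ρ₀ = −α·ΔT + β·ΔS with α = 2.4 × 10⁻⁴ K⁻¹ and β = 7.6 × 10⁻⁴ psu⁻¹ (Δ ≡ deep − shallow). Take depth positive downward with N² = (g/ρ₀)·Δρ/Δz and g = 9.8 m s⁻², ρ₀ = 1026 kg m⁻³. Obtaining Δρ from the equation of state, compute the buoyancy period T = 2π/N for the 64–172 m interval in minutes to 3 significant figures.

4.81 min

ΔT = -4.5 K, ΔS = +5.46 psu (deep − shallow).
Δρ/ρ₀ = −αΔT + βΔS = 1.08 × 10⁻³ + 4.1496 × 10⁻³ = 5.2296 × 10⁻³, so Δρ ≈ 5.366 kg m⁻³.
N² = (g/ρ₀)·Δρ/Δz = g·(Δρ/ρ₀)/Δz = 9.8 × 5.2296 × 10⁻³ / 108 = 4.7454 × 10⁻⁴ s⁻².
N = √(4.7454 × 10⁻⁴) = 0.021784 rad s⁻¹ → T = 2π/N = 288.43 s = 4.8072 min ≈ 4.81 min.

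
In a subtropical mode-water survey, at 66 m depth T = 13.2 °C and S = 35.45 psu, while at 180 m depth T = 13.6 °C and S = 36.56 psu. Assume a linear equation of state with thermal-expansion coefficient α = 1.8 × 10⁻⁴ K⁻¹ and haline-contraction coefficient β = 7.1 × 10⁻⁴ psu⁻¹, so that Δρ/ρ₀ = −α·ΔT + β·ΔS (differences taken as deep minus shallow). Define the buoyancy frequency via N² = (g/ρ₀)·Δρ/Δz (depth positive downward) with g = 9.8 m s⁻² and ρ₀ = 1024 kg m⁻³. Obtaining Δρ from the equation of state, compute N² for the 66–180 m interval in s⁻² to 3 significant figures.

ΔT = +0.4 K, ΔS = +1.11 psu (deep − shallow).
Δρ/ρ₀ = −αΔT + βΔS = -7.20 × 10⁻⁵ + 7.881 × 10⁻⁴ = 7.161 × 10⁻⁴, so Δρ ≈ 0.7333 kg m⁻³.
N² = (g/ρ₀)·Δρ/Δz = g·(Δρ/ρ₀)/Δz = 9.8 × 7.161 × 10⁻⁴ / 114 = 6.1559 × 10⁻⁵ s⁻² ≈ 6.16 × 10⁻⁵ s⁻².

6.16 × 10⁻⁵ s⁻²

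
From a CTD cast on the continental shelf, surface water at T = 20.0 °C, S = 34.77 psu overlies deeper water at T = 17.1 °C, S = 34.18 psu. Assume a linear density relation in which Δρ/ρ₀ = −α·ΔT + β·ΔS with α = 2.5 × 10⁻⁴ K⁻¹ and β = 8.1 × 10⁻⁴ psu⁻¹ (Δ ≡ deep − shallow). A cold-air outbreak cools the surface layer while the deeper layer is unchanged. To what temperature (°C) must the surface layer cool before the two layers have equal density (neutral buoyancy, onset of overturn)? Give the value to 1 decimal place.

Neutral buoyancy requires Δρ = 0, i.e. −α(T_deep − T_surf′) + β(S_deep − S_surf) = 0.
T_surf′ = T_deep − (β/α)·ΔS = 17.1 − (8.1 × 10⁻⁴/2.5 × 10⁻⁴)·(-0.59) = 19.012 °C.
Cooling required: 20.0 − (19.012) = 0.988 °C.

19.0 °C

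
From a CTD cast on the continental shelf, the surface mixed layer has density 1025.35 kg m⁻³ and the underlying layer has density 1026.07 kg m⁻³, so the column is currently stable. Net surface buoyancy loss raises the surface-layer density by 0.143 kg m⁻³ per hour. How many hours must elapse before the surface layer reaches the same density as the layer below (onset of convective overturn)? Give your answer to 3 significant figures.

5.03 hours

Density deficit of the surface layer: 1026.07 − 1025.35 = 0.72 kg m⁻³.
Required change = 0.72 / 0.143 = 5.03 hours.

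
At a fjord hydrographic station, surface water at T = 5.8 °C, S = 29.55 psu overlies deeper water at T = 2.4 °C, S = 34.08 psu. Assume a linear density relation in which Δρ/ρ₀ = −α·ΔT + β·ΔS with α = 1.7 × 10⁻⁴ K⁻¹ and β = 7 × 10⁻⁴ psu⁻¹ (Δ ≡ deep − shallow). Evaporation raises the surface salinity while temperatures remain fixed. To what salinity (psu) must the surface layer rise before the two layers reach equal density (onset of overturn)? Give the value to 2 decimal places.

34.91 psu

Neutral buoyancy requires −α(T_deep − T_surf) + β(S_deep − S_surf′) = 0.
S_surf′ = S_deep − (α/β)·ΔT = 34.08 − (1.7 × 10⁻⁴/7 × 10⁻⁴)·(-3.4) = 34.9057 psu.
Increase required: 34.9057 − 29.55 = 5.3557 psu.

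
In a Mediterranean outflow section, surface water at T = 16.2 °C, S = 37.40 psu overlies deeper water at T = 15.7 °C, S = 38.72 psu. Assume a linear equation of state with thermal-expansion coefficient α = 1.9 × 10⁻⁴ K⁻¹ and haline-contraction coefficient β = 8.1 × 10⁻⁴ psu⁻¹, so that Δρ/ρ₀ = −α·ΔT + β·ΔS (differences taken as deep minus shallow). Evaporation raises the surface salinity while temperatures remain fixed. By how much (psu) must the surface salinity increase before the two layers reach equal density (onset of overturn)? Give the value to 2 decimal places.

1.44 psu

Neutral buoyancy requires −α(T_deep − T_surf) + β(S_deep − S_surf′) = 0.
S_surf′ = S_deep − (α/β)·ΔT = 38.72 − (1.9 × 10⁻⁴/8.1 × 10⁻⁴)·(-0.5) = 38.8373 psu.
Increase required: 38.8373 − 37.40 = 1.4373 psu.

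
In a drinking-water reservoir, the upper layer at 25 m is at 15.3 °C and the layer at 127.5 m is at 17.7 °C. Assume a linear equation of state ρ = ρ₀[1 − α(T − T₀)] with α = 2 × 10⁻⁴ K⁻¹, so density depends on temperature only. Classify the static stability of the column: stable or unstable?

ΔT = 17.7 − 15.3 = +2.4 K, so Δρ/ρ₀ = −αΔT = -4.80 × 10⁻⁴.
Δρ/ρ₀ < 0, so Δρ < 0: deeper water is lighter → statically unstable; the column would overturn.

unstable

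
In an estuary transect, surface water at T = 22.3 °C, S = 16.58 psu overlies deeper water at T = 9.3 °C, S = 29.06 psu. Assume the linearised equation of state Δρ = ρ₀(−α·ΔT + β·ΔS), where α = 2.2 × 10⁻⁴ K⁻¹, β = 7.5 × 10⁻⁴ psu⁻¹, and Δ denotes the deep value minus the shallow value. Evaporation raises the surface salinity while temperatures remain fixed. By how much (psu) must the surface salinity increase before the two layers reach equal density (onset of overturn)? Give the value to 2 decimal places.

Neutral buoyancy requires −α(T_deep − T_surf) + β(S_deep − S_surf′) = 0.
S_surf′ = S_deep − (α/β)·ΔT = 29.06 − (2.2 × 10⁻⁴/7.5 × 10⁻⁴)·(-13.0) = 32.8733 psu.
Increase required: 32.8733 − 16.58 = 16.2933 psu.

16.29 psu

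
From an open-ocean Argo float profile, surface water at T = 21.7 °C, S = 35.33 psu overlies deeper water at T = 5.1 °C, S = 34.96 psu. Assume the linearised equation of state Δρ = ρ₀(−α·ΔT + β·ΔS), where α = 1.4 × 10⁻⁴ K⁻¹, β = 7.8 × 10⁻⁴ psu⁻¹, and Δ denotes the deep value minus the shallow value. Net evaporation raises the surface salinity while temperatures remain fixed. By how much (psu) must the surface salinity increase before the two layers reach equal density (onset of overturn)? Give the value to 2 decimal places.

Neutral buoyancy requires −α(T_deep − T_surf) + β(S_deep − S_surf′) = 0.
S_surf′ = S_deep − (α/β)·ΔT = 34.96 − (1.4 × 10⁻⁴/7.8 × 10⁻⁴)·(-16.6) = 37.9395 psu.
Increase required: 37.9395 − 35.33 = 2.6095 psu.

2.61 psu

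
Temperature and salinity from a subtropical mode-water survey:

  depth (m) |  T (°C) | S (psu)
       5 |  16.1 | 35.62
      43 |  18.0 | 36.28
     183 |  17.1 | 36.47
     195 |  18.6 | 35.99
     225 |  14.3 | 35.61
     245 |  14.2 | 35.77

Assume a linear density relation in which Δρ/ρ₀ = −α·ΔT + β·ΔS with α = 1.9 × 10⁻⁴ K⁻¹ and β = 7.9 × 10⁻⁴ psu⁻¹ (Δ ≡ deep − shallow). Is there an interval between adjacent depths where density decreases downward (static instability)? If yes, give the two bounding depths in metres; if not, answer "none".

183–195 m

Evaluate Δρ/ρ₀ = −αΔT + βΔS across each adjacent pair:
  5–43 m: −αΔT+βΔS = −(1.9 × 10⁻⁴)(+1.9)+(7.9 × 10⁻⁴)(+0.66) = 1.6 × 10⁻⁴ → stable
  43–183 m: −αΔT+βΔS = −(1.9 × 10⁻⁴)(-0.9)+(7.9 × 10⁻⁴)(+0.19) = 3.2 × 10⁻⁴ → stable
  183–195 m: −αΔT+βΔS = −(1.9 × 10⁻⁴)(+1.5)+(7.9 × 10⁻⁴)(-0.48) = -6.6 × 10⁻⁴ → UNSTABLE
  195–225 m: −αΔT+βΔS = −(1.9 × 10⁻⁴)(-4.3)+(7.9 × 10⁻⁴)(-0.38) = 5.2 × 10⁻⁴ → stable
  225–245 m: −αΔT+βΔS = −(1.9 × 10⁻⁴)(-0.1)+(7.9 × 10⁻⁴)(+0.16) = 1.5 × 10⁻⁴ → stable
The 183–195 m interval has Δρ < 0: lighter water underlies denser water.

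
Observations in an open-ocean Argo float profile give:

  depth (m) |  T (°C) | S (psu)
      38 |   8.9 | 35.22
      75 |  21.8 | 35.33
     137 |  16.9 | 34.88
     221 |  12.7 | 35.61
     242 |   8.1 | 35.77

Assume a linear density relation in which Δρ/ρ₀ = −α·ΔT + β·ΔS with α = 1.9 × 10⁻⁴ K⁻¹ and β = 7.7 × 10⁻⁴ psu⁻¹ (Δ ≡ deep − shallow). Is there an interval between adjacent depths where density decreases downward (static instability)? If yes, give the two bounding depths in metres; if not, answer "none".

38–75 m

Evaluate Δρ/ρ₀ = −αΔT + βΔS across each adjacent pair:
  38–75 m: −αΔT+βΔS = −(1.9 × 10⁻⁴)(+12.9)+(7.7 × 10⁻⁴)(+0.11) = -2.4 × 10⁻³ → UNSTABLE
  75–137 m: −αΔT+βΔS = −(1.9 × 10⁻⁴)(-4.9)+(7.7 × 10⁻⁴)(-0.45) = 5.8 × 10⁻⁴ → stable
  137–221 m: −αΔT+βΔS = −(1.9 × 10⁻⁴)(-4.2)+(7.7 × 10⁻⁴)(+0.73) = 1.4 × 10⁻³ → stable
  221–242 m: −αΔT+βΔS = −(1.9 × 10⁻⁴)(-4.6)+(7.7 × 10⁻⁴)(+0.16) = 1.0 × 10⁻³ → stable
The 38–75 m interval has Δρ < 0: lighter water underlies denser water.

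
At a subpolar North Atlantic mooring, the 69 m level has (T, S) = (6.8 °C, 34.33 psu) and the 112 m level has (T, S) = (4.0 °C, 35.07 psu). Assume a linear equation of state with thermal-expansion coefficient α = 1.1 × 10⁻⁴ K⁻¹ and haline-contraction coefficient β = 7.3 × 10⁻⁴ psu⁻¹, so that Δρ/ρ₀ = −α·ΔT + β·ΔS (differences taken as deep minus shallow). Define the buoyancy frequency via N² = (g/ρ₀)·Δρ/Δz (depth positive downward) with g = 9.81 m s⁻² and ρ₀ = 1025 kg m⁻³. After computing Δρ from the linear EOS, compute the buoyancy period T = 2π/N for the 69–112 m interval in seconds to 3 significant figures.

ΔT = -2.8 K, ΔS = +0.74 psu (deep − shallow).
Δρ/ρ₀ = −αΔT + βΔS = 3.08 × 10⁻⁴ + 5.402 × 10⁻⁴ = 8.482 × 10⁻⁴, so Δρ ≈ 0.8694 kg m⁻³.
N² = (g/ρ₀)·Δρ/Δz = g·(Δρ/ρ₀)/Δz = 9.81 × 8.482 × 10⁻⁴ / 43 = 1.9351 × 10⁻⁴ s⁻².
N = √(1.9351 × 10⁻⁴) = 0.013911 rad s⁻¹ → T = 2π/N = 451.67 s ≈ 452 s.

452 s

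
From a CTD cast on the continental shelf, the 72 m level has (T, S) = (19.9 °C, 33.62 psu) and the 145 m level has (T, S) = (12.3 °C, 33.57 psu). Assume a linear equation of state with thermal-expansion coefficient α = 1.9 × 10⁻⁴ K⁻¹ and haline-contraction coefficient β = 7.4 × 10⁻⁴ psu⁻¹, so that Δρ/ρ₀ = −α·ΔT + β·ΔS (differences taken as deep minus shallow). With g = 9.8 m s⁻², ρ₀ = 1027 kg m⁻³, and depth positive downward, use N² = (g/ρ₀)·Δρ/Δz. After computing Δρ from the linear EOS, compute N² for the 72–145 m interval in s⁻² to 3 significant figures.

ΔT = -7.6 K, ΔS = -0.05 psu (deep − shallow).
Δρ/ρ₀ = −αΔT + βΔS = 1.444 × 10⁻³ − 3.70 × 10⁻⁵ = 1.407 × 10⁻³, so Δρ ≈ 1.445 kg m⁻³.
N² = (g/ρ₀)·Δρ/Δz = g·(Δρ/ρ₀)/Δz = 9.8 × 1.407 × 10⁻³ / 73 = 1.8888 × 10⁻⁴ s⁻² ≈ 1.89 × 10⁻⁴ s⁻².

1.89 × 10⁻⁴ s⁻²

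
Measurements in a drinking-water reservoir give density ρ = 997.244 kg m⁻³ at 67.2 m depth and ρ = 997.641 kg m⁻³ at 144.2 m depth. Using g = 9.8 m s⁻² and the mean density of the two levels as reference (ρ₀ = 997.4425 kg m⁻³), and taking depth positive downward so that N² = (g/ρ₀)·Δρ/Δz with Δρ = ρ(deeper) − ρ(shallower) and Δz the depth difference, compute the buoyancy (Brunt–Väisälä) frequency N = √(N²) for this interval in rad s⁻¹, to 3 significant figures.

Δρ = 997.641 − 997.244 = 0.397 kg m⁻³ over Δz = 144.2 − 67.2 = 77 m.
N² = (9.8/997.4425) × (0.397/77) = 5.0657 × 10⁻⁵ s⁻².
N = √(5.0657 × 10⁻⁵) = 7.1174 × 10⁻³ rad s⁻¹ ≈ 7.12 × 10⁻³ rad s⁻¹.

7.12 × 10⁻³ rad s⁻¹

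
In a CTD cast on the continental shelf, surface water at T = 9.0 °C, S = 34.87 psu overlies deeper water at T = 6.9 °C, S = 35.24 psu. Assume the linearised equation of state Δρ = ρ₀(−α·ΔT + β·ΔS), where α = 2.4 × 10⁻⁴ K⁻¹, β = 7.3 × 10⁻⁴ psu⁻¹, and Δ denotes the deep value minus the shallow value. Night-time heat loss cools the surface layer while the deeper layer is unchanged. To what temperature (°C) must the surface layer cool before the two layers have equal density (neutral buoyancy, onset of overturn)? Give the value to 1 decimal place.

5.8 °C

Neutral buoyancy requires Δρ = 0, i.e. −α(T_deep − T_surf′) + β(S_deep − S_surf) = 0.
T_surf′ = T_deep − (β/α)·ΔS = 6.9 − (7.3 × 10⁻⁴/2.4 × 10⁻⁴)·(+0.37) = 5.775 °C.
Cooling required: 9.0 − (5.775) = 3.225 °C.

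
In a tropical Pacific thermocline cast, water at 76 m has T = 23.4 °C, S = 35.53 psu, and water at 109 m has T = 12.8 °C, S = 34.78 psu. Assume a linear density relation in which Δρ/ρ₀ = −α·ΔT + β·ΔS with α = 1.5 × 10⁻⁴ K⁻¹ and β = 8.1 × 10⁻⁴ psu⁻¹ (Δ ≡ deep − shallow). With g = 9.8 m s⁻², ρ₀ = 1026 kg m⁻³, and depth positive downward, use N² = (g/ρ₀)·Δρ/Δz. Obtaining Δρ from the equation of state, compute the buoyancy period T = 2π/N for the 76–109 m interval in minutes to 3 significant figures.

ΔT = -10.6 K, ΔS = -0.75 psu (deep − shallow).
Δρ/ρ₀ = −αΔT + βΔS = 1.59 × 10⁻³ − 6.075 × 10⁻⁴ = 9.825 × 10⁻⁴, so Δρ ≈ 1.008 kg m⁻³.
N² = (g/ρ₀)·Δρ/Δz = g·(Δρ/ρ₀)/Δz = 9.8 × 9.825 × 10⁻⁴ / 33 = 2.9177 × 10⁻⁴ s⁻².
N = √(2.9177 × 10⁻⁴) = 0.017081 rad s⁻¹ → T = 2π/N = 367.85 s = 6.1308 min ≈ 6.13 min.

6.13 min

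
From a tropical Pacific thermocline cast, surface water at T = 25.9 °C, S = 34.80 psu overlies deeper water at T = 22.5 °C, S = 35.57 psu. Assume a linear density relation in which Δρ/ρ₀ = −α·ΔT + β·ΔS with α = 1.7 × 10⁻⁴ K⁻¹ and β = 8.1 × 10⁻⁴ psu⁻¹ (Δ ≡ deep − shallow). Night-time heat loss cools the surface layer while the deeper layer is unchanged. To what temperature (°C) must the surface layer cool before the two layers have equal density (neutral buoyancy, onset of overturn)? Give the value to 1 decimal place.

18.8 °C

Neutral buoyancy requires Δρ = 0, i.e. −α(T_deep − T_surf′) + β(S_deep − S_surf) = 0.
T_surf′ = T_deep − (β/α)·ΔS = 22.5 − (8.1 × 10⁻⁴/1.7 × 10⁻⁴)·(+0.77) = 18.831 °C.
Cooling required: 25.9 − (18.831) = 7.069 °C.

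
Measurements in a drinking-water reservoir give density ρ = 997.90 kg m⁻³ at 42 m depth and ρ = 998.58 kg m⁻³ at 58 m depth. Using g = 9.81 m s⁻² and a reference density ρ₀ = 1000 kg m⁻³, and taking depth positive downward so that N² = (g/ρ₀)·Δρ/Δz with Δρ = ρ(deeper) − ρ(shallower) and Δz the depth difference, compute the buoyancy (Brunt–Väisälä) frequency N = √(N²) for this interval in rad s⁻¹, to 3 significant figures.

Δρ = 998.58 − 997.90 = 0.68 kg m⁻³ over Δz = 58 − 42 = 16 m.
N² = (9.81/1000) × (0.68/16) = 4.1693 × 10⁻⁴ s⁻².
N = √(4.1693 × 10⁻⁴) = 0.020419 rad s⁻¹ ≈ 0.0204 rad s⁻¹.

0.0204 rad s⁻¹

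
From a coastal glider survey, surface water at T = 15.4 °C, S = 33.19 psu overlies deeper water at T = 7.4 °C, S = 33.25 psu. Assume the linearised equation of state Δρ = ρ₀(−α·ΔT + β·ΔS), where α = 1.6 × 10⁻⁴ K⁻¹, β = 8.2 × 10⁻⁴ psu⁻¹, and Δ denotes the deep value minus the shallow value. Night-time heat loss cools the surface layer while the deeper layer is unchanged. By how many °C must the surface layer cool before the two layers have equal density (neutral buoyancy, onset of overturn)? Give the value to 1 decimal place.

Neutral buoyancy requires Δρ = 0, i.e. −α(T_deep − T_surf′) + β(S_deep − S_surf) = 0.
T_surf′ = T_deep − (β/α)·ΔS = 7.4 − (8.2 × 10⁻⁴/1.6 × 10⁻⁴)·(+0.06) = 7.093 °C.
Cooling required: 15.4 − (7.093) = 8.307 °C.

8.3 °C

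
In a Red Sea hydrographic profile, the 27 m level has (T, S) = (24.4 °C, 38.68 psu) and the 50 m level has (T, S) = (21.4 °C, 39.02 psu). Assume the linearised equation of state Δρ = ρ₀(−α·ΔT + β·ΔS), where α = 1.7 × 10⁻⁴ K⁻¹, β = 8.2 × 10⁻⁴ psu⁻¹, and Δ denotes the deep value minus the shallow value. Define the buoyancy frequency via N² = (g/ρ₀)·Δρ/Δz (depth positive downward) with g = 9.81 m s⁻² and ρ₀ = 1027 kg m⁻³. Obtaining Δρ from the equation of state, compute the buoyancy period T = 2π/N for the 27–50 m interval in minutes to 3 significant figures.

5.71 min

ΔT = -3.0 K, ΔS = +0.34 psu (deep − shallow).
Δρ/ρ₀ = −αΔT + βΔS = 5.10 × 10⁻⁴ + 2.788 × 10⁻⁴ = 7.888 × 10⁻⁴, so Δρ ≈ 0.8101 kg m⁻³.
N² = (g/ρ₀)·Δρ/Δz = g·(Δρ/ρ₀)/Δz = 9.81 × 7.888 × 10⁻⁴ / 23 = 3.3644 × 10⁻⁴ s⁻².
N = √(3.3644 × 10⁻⁴) = 0.018342 rad s⁻¹ → T = 2π/N = 342.56 s = 5.7093 min ≈ 5.71 min.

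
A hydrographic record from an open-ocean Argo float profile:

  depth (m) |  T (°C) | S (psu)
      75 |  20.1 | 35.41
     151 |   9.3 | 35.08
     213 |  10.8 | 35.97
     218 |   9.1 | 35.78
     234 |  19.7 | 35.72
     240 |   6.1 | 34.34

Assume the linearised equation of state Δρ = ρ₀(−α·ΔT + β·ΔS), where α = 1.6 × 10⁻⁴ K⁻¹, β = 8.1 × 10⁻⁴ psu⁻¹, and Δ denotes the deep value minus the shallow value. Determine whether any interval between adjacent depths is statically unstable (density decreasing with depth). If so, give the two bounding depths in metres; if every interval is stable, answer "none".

Evaluate Δρ/ρ₀ = −αΔT + βΔS across each adjacent pair:
  75–151 m: −αΔT+βΔS = −(1.6 × 10⁻⁴)(-10.8)+(8.1 × 10⁻⁴)(-0.33) = 1.5 × 10⁻³ → stable
  151–213 m: −αΔT+βΔS = −(1.6 × 10⁻⁴)(+1.5)+(8.1 × 10⁻⁴)(+0.89) = 4.8 × 10⁻⁴ → stable
  213–218 m: −αΔT+βΔS = −(1.6 × 10⁻⁴)(-1.7)+(8.1 × 10⁻⁴)(-0.19) = 1.2 × 10⁻⁴ → stable
  218–234 m: −αΔT+βΔS = −(1.6 × 10⁻⁴)(+10.6)+(8.1 × 10⁻⁴)(-0.06) = -1.7 × 10⁻³ → UNSTABLE
  234–240 m: −αΔT+βΔS = −(1.6 × 10⁻⁴)(-13.6)+(8.1 × 10⁻⁴)(-1.38) = 1.1 × 10⁻³ → stable
The 218–234 m interval has Δρ < 0: lighter water underlies denser water.

218–234 m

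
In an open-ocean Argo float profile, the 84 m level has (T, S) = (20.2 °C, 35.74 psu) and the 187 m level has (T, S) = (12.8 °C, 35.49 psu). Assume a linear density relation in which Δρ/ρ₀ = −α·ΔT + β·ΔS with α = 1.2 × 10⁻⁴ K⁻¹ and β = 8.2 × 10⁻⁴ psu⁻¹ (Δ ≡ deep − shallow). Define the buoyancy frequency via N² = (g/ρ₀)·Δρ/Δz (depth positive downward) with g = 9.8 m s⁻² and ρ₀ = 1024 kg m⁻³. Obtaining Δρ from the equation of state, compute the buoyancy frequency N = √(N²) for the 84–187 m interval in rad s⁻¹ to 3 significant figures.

ΔT = -7.4 K, ΔS = -0.25 psu (deep − shallow).
Δρ/ρ₀ = −αΔT + βΔS = 8.88 × 10⁻⁴ − 2.05 × 10⁻⁴ = 6.83 × 10⁻⁴, so Δρ ≈ 0.6994 kg m⁻³.
N² = (g/ρ₀)·Δρ/Δz = g·(Δρ/ρ₀)/Δz = 9.8 × 6.83 × 10⁻⁴ / 103 = 6.4984 × 10⁻⁵ s⁻².
N = √(6.4984 × 10⁻⁵) = 8.0613 × 10⁻³ rad s⁻¹ ≈ 8.06 × 10⁻³ rad s⁻¹.

8.06 × 10⁻³ rad s⁻¹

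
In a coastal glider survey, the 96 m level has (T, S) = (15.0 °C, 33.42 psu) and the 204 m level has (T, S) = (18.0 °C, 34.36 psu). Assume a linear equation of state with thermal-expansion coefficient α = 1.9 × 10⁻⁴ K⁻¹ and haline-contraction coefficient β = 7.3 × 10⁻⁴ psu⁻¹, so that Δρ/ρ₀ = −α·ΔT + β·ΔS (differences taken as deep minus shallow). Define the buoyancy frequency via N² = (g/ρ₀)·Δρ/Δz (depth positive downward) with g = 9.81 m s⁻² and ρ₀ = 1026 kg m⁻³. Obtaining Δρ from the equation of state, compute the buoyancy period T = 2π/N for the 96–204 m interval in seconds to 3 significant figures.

ΔT = +3.0 K, ΔS = +0.94 psu (deep − shallow).
Δρ/ρ₀ = −αΔT + βΔS = -5.70 × 10⁻⁴ + 6.862 × 10⁻⁴ = 1.162 × 10⁻⁴, so Δρ ≈ 0.1192 kg m⁻³.
N² = (g/ρ₀)·Δρ/Δz = g·(Δρ/ρ₀)/Δz = 9.81 × 1.162 × 10⁻⁴ / 108 = 1.0555 × 10⁻⁵ s⁻².
N = √(1.0555 × 10⁻⁵) = 3.2488 × 10⁻³ rad s⁻¹ → T = 2π/N = 1.9340 × 10³ s ≈ 1.93 × 10³ s.

1.93 × 10³ s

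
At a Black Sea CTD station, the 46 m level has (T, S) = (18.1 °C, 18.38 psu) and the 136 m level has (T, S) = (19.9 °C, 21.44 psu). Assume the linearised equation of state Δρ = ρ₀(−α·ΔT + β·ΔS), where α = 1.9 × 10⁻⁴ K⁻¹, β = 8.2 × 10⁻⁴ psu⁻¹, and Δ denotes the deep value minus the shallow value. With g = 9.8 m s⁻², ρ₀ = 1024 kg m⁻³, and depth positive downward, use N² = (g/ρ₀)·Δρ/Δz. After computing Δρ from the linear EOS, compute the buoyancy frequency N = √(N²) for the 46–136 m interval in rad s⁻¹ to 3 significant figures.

ΔT = +1.8 K, ΔS = +3.06 psu (deep − shallow).
Δρ/ρ₀ = −αΔT + βΔS = -3.42 × 10⁻⁴ + 2.5092 × 10⁻³ = 2.1672 × 10⁻³, so Δρ ≈ 2.219 kg m⁻³.
N² = (g/ρ₀)·Δρ/Δz = g·(Δρ/ρ₀)/Δz = 9.8 × 2.1672 × 10⁻³ / 90 = 2.3598 × 10⁻⁴ s⁻².
N = √(2.3598 × 10⁻⁴) = 0.015362 rad s⁻¹ ≈ 0.0154 rad s⁻¹.

0.0154 rad s⁻¹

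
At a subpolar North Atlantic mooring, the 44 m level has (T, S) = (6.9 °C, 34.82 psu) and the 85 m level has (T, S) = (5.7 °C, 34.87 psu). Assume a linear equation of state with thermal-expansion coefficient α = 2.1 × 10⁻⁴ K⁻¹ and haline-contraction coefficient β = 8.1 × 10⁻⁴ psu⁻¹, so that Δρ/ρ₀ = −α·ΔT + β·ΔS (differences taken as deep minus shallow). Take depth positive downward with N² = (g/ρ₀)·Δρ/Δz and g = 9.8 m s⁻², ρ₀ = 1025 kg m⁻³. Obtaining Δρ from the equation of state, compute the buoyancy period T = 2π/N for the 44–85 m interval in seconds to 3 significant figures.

ΔT = -1.2 K, ΔS = +0.05 psu (deep − shallow).
Δρ/ρ₀ = −αΔT + βΔS = 2.52 × 10⁻⁴ + 4.05 × 10⁻⁵ = 2.925 × 10⁻⁴, so Δρ ≈ 0.2998 kg m⁻³.
N² = (g/ρ₀)·Δρ/Δz = g·(Δρ/ρ₀)/Δz = 9.8 × 2.925 × 10⁻⁴ / 41 = 6.9915 × 10⁻⁵ s⁻².
N = √(6.9915 × 10⁻⁵) = 8.3615 × 10⁻³ rad s⁻¹ → T = 2π/N = 751.44 s ≈ 751 s.

751 s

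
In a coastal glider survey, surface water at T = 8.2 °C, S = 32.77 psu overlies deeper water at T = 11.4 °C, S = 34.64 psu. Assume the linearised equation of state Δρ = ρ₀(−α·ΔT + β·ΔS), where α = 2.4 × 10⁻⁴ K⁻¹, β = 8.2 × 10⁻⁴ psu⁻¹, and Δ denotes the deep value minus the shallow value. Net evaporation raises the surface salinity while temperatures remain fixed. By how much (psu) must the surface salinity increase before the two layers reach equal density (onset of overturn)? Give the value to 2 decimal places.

0.93 psu

Neutral buoyancy requires −α(T_deep − T_surf) + β(S_deep − S_surf′) = 0.
S_surf′ = S_deep − (α/β)·ΔT = 34.64 − (2.4 × 10⁻⁴/8.2 × 10⁻⁴)·(+3.2) = 33.7034 psu.
Increase required: 33.7034 − 32.77 = 0.9334 psu.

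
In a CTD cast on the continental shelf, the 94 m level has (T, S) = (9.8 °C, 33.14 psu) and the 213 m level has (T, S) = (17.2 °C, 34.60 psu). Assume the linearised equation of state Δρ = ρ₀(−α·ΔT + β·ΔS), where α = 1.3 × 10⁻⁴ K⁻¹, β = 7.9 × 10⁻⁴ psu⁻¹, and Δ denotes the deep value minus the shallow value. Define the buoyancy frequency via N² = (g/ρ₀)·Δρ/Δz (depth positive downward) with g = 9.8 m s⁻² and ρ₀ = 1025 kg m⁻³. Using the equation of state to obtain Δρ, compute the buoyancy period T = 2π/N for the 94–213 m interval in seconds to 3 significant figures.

1.58 × 10³ s

ΔT = +7.4 K, ΔS = +1.46 psu (deep − shallow).
Δρ/ρ₀ = −αΔT + βΔS = -9.62 × 10⁻⁴ + 1.1534 × 10⁻³ = 1.914 × 10⁻⁴, so Δρ ≈ 0.1962 kg m⁻³.
N² = (g/ρ₀)·Δρ/Δz = g·(Δρ/ρ₀)/Δz = 9.8 × 1.914 × 10⁻⁴ / 119 = 1.5762 × 10⁻⁵ s⁻².
N = √(1.5762 × 10⁻⁵) = 3.9701 × 10⁻³ rad s⁻¹ → T = 2π/N = 1.5826 × 10³ s ≈ 1.58 × 10³ s.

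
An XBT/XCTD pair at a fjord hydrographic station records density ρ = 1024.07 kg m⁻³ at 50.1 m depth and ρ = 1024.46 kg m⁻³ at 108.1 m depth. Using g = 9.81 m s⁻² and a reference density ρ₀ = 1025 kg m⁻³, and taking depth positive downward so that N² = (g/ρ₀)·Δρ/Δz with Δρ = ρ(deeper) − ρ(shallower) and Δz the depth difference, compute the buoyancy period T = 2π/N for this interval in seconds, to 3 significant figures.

783 s

Δρ = 1024.46 − 1024.07 = 0.39 kg m⁻³ over Δz = 108.1 − 50.1 = 58 m.
N² = (9.81/1025) × (0.39/58) = 6.4355 × 10⁻⁵ s⁻².
N = √(6.4355 × 10⁻⁵) = 8.0222 × 10⁻³ rad s⁻¹, so T = 2π/N = 783.22 s ≈ 783 s.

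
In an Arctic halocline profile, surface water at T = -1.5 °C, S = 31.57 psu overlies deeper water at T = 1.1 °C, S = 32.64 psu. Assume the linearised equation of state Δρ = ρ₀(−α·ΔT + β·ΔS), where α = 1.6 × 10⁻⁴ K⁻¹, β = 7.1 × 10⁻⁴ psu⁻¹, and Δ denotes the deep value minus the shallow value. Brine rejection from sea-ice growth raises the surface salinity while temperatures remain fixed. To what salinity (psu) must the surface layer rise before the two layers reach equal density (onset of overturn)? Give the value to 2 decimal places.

32.05 psu

Neutral buoyancy requires −α(T_deep − T_surf) + β(S_deep − S_surf′) = 0.
S_surf′ = S_deep − (α/β)·ΔT = 32.64 − (1.6 × 10⁻⁴/7.1 × 10⁻⁴)·(+2.6) = 32.0541 psu.
Increase required: 32.0541 − 31.57 = 0.4841 psu.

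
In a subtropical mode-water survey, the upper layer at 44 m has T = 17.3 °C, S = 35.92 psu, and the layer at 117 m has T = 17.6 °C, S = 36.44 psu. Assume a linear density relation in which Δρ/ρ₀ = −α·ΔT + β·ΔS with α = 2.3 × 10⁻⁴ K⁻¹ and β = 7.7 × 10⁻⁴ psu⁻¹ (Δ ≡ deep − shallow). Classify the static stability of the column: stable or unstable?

ΔT = 17.6 − 17.3 = +0.3 K and ΔS = 36.44 − 35.92 = +0.52 psu (deep − shallow).
−αΔT = -6.90 × 10⁻⁵; βΔS = 4.004 × 10⁻⁴; sum Δρ/ρ₀ = 3.314 × 10⁻⁴.
Δρ/ρ₀ > 0, so Δρ > 0: deeper water is denser → statically stable.

stable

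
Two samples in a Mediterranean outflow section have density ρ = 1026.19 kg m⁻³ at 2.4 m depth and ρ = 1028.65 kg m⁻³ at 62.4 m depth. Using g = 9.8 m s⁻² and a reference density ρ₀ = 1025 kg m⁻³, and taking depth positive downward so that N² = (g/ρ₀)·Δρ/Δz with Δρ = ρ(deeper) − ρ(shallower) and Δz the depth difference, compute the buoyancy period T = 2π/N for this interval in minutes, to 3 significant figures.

5.29 min

Δρ = 1028.65 − 1026.19 = 2.46 kg m⁻³ over Δz = 62.4 − 2.4 = 60 m.
N² = (9.8/1025) × (2.46/60) = 3.9200 × 10⁻⁴ s⁻².
N = √(3.9200 × 10⁻⁴) = 0.019799 rad s⁻¹, so T = 2π/N = 317.35 s = 5.2892 min ≈ 5.29 min.
A positive N² confirms static stability across the interval.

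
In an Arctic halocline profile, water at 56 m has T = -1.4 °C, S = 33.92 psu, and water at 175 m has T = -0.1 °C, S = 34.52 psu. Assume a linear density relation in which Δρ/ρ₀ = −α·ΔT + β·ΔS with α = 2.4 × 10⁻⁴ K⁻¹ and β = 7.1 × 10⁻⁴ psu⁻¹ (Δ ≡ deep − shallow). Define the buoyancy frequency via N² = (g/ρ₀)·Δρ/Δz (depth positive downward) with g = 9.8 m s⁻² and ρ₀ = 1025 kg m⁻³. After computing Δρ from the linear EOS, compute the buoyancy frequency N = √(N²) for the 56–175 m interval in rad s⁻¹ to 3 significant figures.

ΔT = +1.3 K, ΔS = +0.60 psu (deep − shallow).
Δρ/ρ₀ = −αΔT + βΔS = -3.12 × 10⁻⁴ + 4.26 × 10⁻⁴ = 1.14 × 10⁻⁴, so Δρ ≈ 0.1169 kg m⁻³.
N² = (g/ρ₀)·Δρ/Δz = g·(Δρ/ρ₀)/Δz = 9.8 × 1.14 × 10⁻⁴ / 119 = 9.3882 × 10⁻⁶ s⁻².
N = √(9.3882 × 10⁻⁶) = 3.0640 × 10⁻³ rad s⁻¹ ≈ 3.06 × 10⁻³ rad s⁻¹.

3.06 × 10⁻³ rad s⁻¹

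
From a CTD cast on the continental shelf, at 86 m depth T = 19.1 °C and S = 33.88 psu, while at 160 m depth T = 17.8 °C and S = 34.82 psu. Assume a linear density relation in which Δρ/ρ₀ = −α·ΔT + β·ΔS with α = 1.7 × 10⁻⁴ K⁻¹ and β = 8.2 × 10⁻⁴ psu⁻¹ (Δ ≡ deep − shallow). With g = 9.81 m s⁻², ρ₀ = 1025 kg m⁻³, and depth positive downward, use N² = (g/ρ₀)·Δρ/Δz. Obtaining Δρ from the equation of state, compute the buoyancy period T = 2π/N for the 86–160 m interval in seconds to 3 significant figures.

548 s

ΔT = -1.3 K, ΔS = +0.94 psu (deep − shallow).
Δρ/ρ₀ = −αΔT + βΔS = 2.21 × 10⁻⁴ + 7.708 × 10⁻⁴ = 9.918 × 10⁻⁴, so Δρ ≈ 1.017 kg m⁻³.
N² = (g/ρ₀)·Δρ/Δz = g·(Δρ/ρ₀)/Δz = 9.81 × 9.918 × 10⁻⁴ / 74 = 1.3148 × 10⁻⁴ s⁻².
N = √(1.3148 × 10⁻⁴) = 0.011466 rad s⁻¹ → T = 2π/N = 547.98 s ≈ 548 s.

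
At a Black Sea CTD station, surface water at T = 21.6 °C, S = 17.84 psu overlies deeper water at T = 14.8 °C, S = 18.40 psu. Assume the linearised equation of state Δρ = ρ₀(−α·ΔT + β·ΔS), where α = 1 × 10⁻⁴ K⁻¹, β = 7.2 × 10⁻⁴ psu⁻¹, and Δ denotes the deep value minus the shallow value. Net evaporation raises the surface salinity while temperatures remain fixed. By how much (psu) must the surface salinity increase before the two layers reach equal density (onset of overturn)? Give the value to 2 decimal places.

Neutral buoyancy requires −α(T_deep − T_surf) + β(S_deep − S_surf′) = 0.
S_surf′ = S_deep − (α/β)·ΔT = 18.40 − (1 × 10⁻⁴/7.2 × 10⁻⁴)·(-6.8) = 19.3444 psu.
Increase required: 19.3444 − 17.84 = 1.5044 psu.

1.50 psu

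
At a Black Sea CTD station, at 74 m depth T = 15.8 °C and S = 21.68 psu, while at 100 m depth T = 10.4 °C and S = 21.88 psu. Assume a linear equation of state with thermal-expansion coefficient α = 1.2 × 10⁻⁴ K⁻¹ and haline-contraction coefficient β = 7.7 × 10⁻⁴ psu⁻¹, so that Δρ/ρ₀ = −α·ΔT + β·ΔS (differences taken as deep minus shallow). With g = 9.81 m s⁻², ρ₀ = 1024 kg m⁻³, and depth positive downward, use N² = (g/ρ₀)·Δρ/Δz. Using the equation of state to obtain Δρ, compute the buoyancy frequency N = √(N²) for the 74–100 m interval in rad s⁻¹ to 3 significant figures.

0.0174 rad s⁻¹

ΔT = -5.4 K, ΔS = +0.20 psu (deep − shallow).
Δρ/ρ₀ = −αΔT + βΔS = 6.48 × 10⁻⁴ + 1.54 × 10⁻⁴ = 8.02 × 10⁻⁴, so Δρ ≈ 0.8212 kg m⁻³.
N² = (g/ρ₀)·Δρ/Δz = g·(Δρ/ρ₀)/Δz = 9.81 × 8.02 × 10⁻⁴ / 26 = 3.0260 × 10⁻⁴ s⁻².
N = √(3.0260 × 10⁻⁴) = 0.017395 rad s⁻¹ ≈ 0.0174 rad s⁻¹.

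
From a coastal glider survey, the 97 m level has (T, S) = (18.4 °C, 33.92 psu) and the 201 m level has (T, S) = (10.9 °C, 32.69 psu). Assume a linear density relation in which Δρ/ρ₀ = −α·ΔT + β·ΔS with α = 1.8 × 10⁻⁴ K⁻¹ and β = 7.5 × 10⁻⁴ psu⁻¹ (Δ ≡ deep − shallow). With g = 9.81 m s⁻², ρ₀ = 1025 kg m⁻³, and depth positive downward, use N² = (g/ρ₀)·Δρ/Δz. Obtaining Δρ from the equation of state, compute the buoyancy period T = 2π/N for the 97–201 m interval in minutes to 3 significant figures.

16.5 min

ΔT = -7.5 K, ΔS = -1.23 psu (deep − shallow).
Δρ/ρ₀ = −αΔT + βΔS = 1.35 × 10⁻³ − 9.225 × 10⁻⁴ = 4.275 × 10⁻⁴, so Δρ ≈ 0.4382 kg m⁻³.
N² = (g/ρ₀)·Δρ/Δz = g·(Δρ/ρ₀)/Δz = 9.81 × 4.275 × 10⁻⁴ / 104 = 4.0325 × 10⁻⁵ s⁻².
N = √(4.0325 × 10⁻⁵) = 6.3502 × 10⁻³ rad s⁻¹ → T = 2π/N = 989.45 s = 16.491 min ≈ 16.5 min.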